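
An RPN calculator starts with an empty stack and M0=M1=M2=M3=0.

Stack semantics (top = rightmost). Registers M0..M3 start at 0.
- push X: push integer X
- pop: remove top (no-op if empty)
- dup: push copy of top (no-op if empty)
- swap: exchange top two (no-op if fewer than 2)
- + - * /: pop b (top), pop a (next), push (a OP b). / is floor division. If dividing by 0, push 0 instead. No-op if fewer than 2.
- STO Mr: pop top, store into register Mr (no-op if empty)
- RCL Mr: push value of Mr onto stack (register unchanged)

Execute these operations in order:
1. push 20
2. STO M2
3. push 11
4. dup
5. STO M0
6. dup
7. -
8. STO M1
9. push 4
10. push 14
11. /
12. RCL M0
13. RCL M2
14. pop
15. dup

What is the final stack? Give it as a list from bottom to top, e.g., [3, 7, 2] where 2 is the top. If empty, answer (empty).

After op 1 (push 20): stack=[20] mem=[0,0,0,0]
After op 2 (STO M2): stack=[empty] mem=[0,0,20,0]
After op 3 (push 11): stack=[11] mem=[0,0,20,0]
After op 4 (dup): stack=[11,11] mem=[0,0,20,0]
After op 5 (STO M0): stack=[11] mem=[11,0,20,0]
After op 6 (dup): stack=[11,11] mem=[11,0,20,0]
After op 7 (-): stack=[0] mem=[11,0,20,0]
After op 8 (STO M1): stack=[empty] mem=[11,0,20,0]
After op 9 (push 4): stack=[4] mem=[11,0,20,0]
After op 10 (push 14): stack=[4,14] mem=[11,0,20,0]
After op 11 (/): stack=[0] mem=[11,0,20,0]
After op 12 (RCL M0): stack=[0,11] mem=[11,0,20,0]
After op 13 (RCL M2): stack=[0,11,20] mem=[11,0,20,0]
After op 14 (pop): stack=[0,11] mem=[11,0,20,0]
After op 15 (dup): stack=[0,11,11] mem=[11,0,20,0]

Answer: [0, 11, 11]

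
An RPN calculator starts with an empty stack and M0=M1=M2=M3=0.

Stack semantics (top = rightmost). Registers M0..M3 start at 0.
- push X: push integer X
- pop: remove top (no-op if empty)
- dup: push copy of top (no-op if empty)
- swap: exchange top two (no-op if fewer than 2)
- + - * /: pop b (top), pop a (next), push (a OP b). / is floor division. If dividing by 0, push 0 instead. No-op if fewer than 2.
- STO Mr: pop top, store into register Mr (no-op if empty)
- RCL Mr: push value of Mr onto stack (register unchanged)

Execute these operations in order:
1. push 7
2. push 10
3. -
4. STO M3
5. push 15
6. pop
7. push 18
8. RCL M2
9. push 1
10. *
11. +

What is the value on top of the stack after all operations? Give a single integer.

After op 1 (push 7): stack=[7] mem=[0,0,0,0]
After op 2 (push 10): stack=[7,10] mem=[0,0,0,0]
After op 3 (-): stack=[-3] mem=[0,0,0,0]
After op 4 (STO M3): stack=[empty] mem=[0,0,0,-3]
After op 5 (push 15): stack=[15] mem=[0,0,0,-3]
After op 6 (pop): stack=[empty] mem=[0,0,0,-3]
After op 7 (push 18): stack=[18] mem=[0,0,0,-3]
After op 8 (RCL M2): stack=[18,0] mem=[0,0,0,-3]
After op 9 (push 1): stack=[18,0,1] mem=[0,0,0,-3]
After op 10 (*): stack=[18,0] mem=[0,0,0,-3]
After op 11 (+): stack=[18] mem=[0,0,0,-3]

Answer: 18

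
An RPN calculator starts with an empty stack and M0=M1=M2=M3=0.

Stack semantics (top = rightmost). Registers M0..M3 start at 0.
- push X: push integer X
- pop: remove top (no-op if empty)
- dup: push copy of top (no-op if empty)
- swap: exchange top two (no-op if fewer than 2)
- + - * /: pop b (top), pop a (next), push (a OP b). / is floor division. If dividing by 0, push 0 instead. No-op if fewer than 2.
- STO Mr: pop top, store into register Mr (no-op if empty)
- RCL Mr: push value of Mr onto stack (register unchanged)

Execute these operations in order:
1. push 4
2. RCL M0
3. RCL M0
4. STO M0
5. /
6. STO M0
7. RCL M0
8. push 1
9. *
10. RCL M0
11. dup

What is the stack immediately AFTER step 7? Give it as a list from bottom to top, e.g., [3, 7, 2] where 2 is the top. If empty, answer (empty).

After op 1 (push 4): stack=[4] mem=[0,0,0,0]
After op 2 (RCL M0): stack=[4,0] mem=[0,0,0,0]
After op 3 (RCL M0): stack=[4,0,0] mem=[0,0,0,0]
After op 4 (STO M0): stack=[4,0] mem=[0,0,0,0]
After op 5 (/): stack=[0] mem=[0,0,0,0]
After op 6 (STO M0): stack=[empty] mem=[0,0,0,0]
After op 7 (RCL M0): stack=[0] mem=[0,0,0,0]

[0]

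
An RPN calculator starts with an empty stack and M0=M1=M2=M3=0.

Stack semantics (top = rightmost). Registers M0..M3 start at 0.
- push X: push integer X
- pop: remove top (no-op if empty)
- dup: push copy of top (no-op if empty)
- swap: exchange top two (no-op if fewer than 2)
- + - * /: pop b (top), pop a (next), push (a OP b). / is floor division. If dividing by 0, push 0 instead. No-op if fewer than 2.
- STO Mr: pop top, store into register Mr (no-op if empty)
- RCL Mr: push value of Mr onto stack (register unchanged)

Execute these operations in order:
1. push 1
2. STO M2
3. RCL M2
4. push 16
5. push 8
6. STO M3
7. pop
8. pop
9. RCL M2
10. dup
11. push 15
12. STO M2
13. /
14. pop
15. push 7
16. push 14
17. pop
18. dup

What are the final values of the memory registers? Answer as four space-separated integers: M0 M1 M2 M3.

Answer: 0 0 15 8

Derivation:
After op 1 (push 1): stack=[1] mem=[0,0,0,0]
After op 2 (STO M2): stack=[empty] mem=[0,0,1,0]
After op 3 (RCL M2): stack=[1] mem=[0,0,1,0]
After op 4 (push 16): stack=[1,16] mem=[0,0,1,0]
After op 5 (push 8): stack=[1,16,8] mem=[0,0,1,0]
After op 6 (STO M3): stack=[1,16] mem=[0,0,1,8]
After op 7 (pop): stack=[1] mem=[0,0,1,8]
After op 8 (pop): stack=[empty] mem=[0,0,1,8]
After op 9 (RCL M2): stack=[1] mem=[0,0,1,8]
After op 10 (dup): stack=[1,1] mem=[0,0,1,8]
After op 11 (push 15): stack=[1,1,15] mem=[0,0,1,8]
After op 12 (STO M2): stack=[1,1] mem=[0,0,15,8]
After op 13 (/): stack=[1] mem=[0,0,15,8]
After op 14 (pop): stack=[empty] mem=[0,0,15,8]
After op 15 (push 7): stack=[7] mem=[0,0,15,8]
After op 16 (push 14): stack=[7,14] mem=[0,0,15,8]
After op 17 (pop): stack=[7] mem=[0,0,15,8]
After op 18 (dup): stack=[7,7] mem=[0,0,15,8]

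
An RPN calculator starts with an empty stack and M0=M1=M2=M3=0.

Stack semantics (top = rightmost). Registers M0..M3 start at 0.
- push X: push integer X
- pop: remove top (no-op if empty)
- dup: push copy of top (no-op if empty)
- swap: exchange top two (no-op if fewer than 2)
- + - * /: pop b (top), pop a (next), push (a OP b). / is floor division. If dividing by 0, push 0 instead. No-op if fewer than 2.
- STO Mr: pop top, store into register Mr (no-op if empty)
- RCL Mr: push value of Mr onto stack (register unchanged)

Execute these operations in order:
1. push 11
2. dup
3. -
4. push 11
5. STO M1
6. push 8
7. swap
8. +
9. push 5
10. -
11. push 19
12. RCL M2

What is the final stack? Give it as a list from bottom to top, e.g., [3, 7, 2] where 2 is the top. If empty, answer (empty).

After op 1 (push 11): stack=[11] mem=[0,0,0,0]
After op 2 (dup): stack=[11,11] mem=[0,0,0,0]
After op 3 (-): stack=[0] mem=[0,0,0,0]
After op 4 (push 11): stack=[0,11] mem=[0,0,0,0]
After op 5 (STO M1): stack=[0] mem=[0,11,0,0]
After op 6 (push 8): stack=[0,8] mem=[0,11,0,0]
After op 7 (swap): stack=[8,0] mem=[0,11,0,0]
After op 8 (+): stack=[8] mem=[0,11,0,0]
After op 9 (push 5): stack=[8,5] mem=[0,11,0,0]
After op 10 (-): stack=[3] mem=[0,11,0,0]
After op 11 (push 19): stack=[3,19] mem=[0,11,0,0]
After op 12 (RCL M2): stack=[3,19,0] mem=[0,11,0,0]

Answer: [3, 19, 0]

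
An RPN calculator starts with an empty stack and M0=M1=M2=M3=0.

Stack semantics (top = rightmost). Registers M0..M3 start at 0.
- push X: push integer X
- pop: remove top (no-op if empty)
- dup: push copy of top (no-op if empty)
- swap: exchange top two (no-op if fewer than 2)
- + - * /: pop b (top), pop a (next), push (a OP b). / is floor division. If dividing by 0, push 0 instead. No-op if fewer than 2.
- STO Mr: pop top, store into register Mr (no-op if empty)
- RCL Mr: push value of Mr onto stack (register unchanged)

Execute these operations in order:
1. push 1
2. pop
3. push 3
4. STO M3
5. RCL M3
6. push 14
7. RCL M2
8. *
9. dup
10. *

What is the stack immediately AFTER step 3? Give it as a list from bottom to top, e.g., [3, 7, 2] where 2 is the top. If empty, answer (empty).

After op 1 (push 1): stack=[1] mem=[0,0,0,0]
After op 2 (pop): stack=[empty] mem=[0,0,0,0]
After op 3 (push 3): stack=[3] mem=[0,0,0,0]

[3]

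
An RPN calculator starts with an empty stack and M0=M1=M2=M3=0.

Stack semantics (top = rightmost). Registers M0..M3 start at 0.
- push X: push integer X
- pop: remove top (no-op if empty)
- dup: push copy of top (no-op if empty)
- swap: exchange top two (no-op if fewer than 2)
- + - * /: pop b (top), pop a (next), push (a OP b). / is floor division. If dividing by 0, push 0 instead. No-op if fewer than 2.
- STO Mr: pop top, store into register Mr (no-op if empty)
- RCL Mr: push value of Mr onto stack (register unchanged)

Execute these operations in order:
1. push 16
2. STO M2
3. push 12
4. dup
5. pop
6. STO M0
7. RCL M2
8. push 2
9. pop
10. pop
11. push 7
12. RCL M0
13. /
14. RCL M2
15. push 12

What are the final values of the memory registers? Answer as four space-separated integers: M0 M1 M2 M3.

After op 1 (push 16): stack=[16] mem=[0,0,0,0]
After op 2 (STO M2): stack=[empty] mem=[0,0,16,0]
After op 3 (push 12): stack=[12] mem=[0,0,16,0]
After op 4 (dup): stack=[12,12] mem=[0,0,16,0]
After op 5 (pop): stack=[12] mem=[0,0,16,0]
After op 6 (STO M0): stack=[empty] mem=[12,0,16,0]
After op 7 (RCL M2): stack=[16] mem=[12,0,16,0]
After op 8 (push 2): stack=[16,2] mem=[12,0,16,0]
After op 9 (pop): stack=[16] mem=[12,0,16,0]
After op 10 (pop): stack=[empty] mem=[12,0,16,0]
After op 11 (push 7): stack=[7] mem=[12,0,16,0]
After op 12 (RCL M0): stack=[7,12] mem=[12,0,16,0]
After op 13 (/): stack=[0] mem=[12,0,16,0]
After op 14 (RCL M2): stack=[0,16] mem=[12,0,16,0]
After op 15 (push 12): stack=[0,16,12] mem=[12,0,16,0]

Answer: 12 0 16 0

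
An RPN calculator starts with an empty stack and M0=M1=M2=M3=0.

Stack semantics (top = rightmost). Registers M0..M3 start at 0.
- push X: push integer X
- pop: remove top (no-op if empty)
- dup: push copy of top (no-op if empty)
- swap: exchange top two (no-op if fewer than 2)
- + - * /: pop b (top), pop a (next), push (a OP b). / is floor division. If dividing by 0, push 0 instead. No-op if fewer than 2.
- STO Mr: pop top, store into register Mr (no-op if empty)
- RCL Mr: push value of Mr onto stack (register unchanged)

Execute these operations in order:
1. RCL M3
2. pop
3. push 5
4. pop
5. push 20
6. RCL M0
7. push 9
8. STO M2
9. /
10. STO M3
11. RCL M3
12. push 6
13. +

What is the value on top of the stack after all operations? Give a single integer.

After op 1 (RCL M3): stack=[0] mem=[0,0,0,0]
After op 2 (pop): stack=[empty] mem=[0,0,0,0]
After op 3 (push 5): stack=[5] mem=[0,0,0,0]
After op 4 (pop): stack=[empty] mem=[0,0,0,0]
After op 5 (push 20): stack=[20] mem=[0,0,0,0]
After op 6 (RCL M0): stack=[20,0] mem=[0,0,0,0]
After op 7 (push 9): stack=[20,0,9] mem=[0,0,0,0]
After op 8 (STO M2): stack=[20,0] mem=[0,0,9,0]
After op 9 (/): stack=[0] mem=[0,0,9,0]
After op 10 (STO M3): stack=[empty] mem=[0,0,9,0]
After op 11 (RCL M3): stack=[0] mem=[0,0,9,0]
After op 12 (push 6): stack=[0,6] mem=[0,0,9,0]
After op 13 (+): stack=[6] mem=[0,0,9,0]

Answer: 6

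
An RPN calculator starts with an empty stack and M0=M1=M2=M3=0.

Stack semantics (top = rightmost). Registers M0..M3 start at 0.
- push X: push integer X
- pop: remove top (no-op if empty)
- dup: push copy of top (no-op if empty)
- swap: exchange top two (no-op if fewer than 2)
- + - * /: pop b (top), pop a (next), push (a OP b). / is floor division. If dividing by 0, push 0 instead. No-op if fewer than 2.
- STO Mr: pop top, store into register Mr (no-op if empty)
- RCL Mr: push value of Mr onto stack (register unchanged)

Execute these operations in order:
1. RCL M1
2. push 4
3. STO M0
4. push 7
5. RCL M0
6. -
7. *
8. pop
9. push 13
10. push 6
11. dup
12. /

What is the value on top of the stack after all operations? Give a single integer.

After op 1 (RCL M1): stack=[0] mem=[0,0,0,0]
After op 2 (push 4): stack=[0,4] mem=[0,0,0,0]
After op 3 (STO M0): stack=[0] mem=[4,0,0,0]
After op 4 (push 7): stack=[0,7] mem=[4,0,0,0]
After op 5 (RCL M0): stack=[0,7,4] mem=[4,0,0,0]
After op 6 (-): stack=[0,3] mem=[4,0,0,0]
After op 7 (*): stack=[0] mem=[4,0,0,0]
After op 8 (pop): stack=[empty] mem=[4,0,0,0]
After op 9 (push 13): stack=[13] mem=[4,0,0,0]
After op 10 (push 6): stack=[13,6] mem=[4,0,0,0]
After op 11 (dup): stack=[13,6,6] mem=[4,0,0,0]
After op 12 (/): stack=[13,1] mem=[4,0,0,0]

Answer: 1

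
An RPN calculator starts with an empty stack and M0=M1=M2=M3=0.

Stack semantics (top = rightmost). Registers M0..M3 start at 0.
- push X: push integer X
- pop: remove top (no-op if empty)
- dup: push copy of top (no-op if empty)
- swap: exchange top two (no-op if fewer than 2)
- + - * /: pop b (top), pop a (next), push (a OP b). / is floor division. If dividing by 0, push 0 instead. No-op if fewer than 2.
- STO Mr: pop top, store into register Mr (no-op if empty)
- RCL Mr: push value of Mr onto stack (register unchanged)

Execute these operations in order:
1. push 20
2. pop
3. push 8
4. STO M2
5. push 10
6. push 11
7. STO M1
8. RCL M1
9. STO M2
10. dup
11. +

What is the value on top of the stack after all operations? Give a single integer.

After op 1 (push 20): stack=[20] mem=[0,0,0,0]
After op 2 (pop): stack=[empty] mem=[0,0,0,0]
After op 3 (push 8): stack=[8] mem=[0,0,0,0]
After op 4 (STO M2): stack=[empty] mem=[0,0,8,0]
After op 5 (push 10): stack=[10] mem=[0,0,8,0]
After op 6 (push 11): stack=[10,11] mem=[0,0,8,0]
After op 7 (STO M1): stack=[10] mem=[0,11,8,0]
After op 8 (RCL M1): stack=[10,11] mem=[0,11,8,0]
After op 9 (STO M2): stack=[10] mem=[0,11,11,0]
After op 10 (dup): stack=[10,10] mem=[0,11,11,0]
After op 11 (+): stack=[20] mem=[0,11,11,0]

Answer: 20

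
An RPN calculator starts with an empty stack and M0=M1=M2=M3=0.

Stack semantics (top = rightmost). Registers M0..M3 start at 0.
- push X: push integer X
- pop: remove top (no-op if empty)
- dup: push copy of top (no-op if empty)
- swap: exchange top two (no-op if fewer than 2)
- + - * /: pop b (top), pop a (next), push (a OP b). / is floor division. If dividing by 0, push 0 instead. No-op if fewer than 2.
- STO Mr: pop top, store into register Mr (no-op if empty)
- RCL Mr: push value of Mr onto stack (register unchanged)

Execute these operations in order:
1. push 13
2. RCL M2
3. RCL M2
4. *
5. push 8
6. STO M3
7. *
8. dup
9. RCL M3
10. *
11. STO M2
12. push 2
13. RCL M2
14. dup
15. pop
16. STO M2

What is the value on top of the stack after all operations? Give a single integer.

After op 1 (push 13): stack=[13] mem=[0,0,0,0]
After op 2 (RCL M2): stack=[13,0] mem=[0,0,0,0]
After op 3 (RCL M2): stack=[13,0,0] mem=[0,0,0,0]
After op 4 (*): stack=[13,0] mem=[0,0,0,0]
After op 5 (push 8): stack=[13,0,8] mem=[0,0,0,0]
After op 6 (STO M3): stack=[13,0] mem=[0,0,0,8]
After op 7 (*): stack=[0] mem=[0,0,0,8]
After op 8 (dup): stack=[0,0] mem=[0,0,0,8]
After op 9 (RCL M3): stack=[0,0,8] mem=[0,0,0,8]
After op 10 (*): stack=[0,0] mem=[0,0,0,8]
After op 11 (STO M2): stack=[0] mem=[0,0,0,8]
After op 12 (push 2): stack=[0,2] mem=[0,0,0,8]
After op 13 (RCL M2): stack=[0,2,0] mem=[0,0,0,8]
After op 14 (dup): stack=[0,2,0,0] mem=[0,0,0,8]
After op 15 (pop): stack=[0,2,0] mem=[0,0,0,8]
After op 16 (STO M2): stack=[0,2] mem=[0,0,0,8]

Answer: 2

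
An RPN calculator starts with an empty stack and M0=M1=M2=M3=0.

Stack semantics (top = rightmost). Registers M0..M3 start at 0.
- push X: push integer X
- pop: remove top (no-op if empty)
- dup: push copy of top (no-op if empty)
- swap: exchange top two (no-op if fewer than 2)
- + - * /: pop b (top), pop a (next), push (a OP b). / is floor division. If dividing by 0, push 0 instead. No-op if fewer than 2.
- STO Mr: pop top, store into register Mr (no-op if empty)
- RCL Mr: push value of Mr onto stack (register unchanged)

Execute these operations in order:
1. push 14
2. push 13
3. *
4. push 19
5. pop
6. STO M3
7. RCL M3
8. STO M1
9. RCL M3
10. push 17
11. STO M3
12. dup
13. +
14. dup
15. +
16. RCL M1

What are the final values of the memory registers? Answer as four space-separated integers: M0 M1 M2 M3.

After op 1 (push 14): stack=[14] mem=[0,0,0,0]
After op 2 (push 13): stack=[14,13] mem=[0,0,0,0]
After op 3 (*): stack=[182] mem=[0,0,0,0]
After op 4 (push 19): stack=[182,19] mem=[0,0,0,0]
After op 5 (pop): stack=[182] mem=[0,0,0,0]
After op 6 (STO M3): stack=[empty] mem=[0,0,0,182]
After op 7 (RCL M3): stack=[182] mem=[0,0,0,182]
After op 8 (STO M1): stack=[empty] mem=[0,182,0,182]
After op 9 (RCL M3): stack=[182] mem=[0,182,0,182]
After op 10 (push 17): stack=[182,17] mem=[0,182,0,182]
After op 11 (STO M3): stack=[182] mem=[0,182,0,17]
After op 12 (dup): stack=[182,182] mem=[0,182,0,17]
After op 13 (+): stack=[364] mem=[0,182,0,17]
After op 14 (dup): stack=[364,364] mem=[0,182,0,17]
After op 15 (+): stack=[728] mem=[0,182,0,17]
After op 16 (RCL M1): stack=[728,182] mem=[0,182,0,17]

Answer: 0 182 0 17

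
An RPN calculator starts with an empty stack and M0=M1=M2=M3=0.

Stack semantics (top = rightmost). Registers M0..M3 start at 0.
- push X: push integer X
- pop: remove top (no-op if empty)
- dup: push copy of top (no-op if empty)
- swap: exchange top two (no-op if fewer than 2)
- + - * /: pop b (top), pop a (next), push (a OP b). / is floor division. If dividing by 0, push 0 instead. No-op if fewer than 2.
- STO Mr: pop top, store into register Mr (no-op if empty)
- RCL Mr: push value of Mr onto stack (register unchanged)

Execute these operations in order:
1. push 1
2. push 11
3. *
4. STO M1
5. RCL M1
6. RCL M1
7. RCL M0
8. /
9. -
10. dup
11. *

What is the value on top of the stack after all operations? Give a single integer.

Answer: 121

Derivation:
After op 1 (push 1): stack=[1] mem=[0,0,0,0]
After op 2 (push 11): stack=[1,11] mem=[0,0,0,0]
After op 3 (*): stack=[11] mem=[0,0,0,0]
After op 4 (STO M1): stack=[empty] mem=[0,11,0,0]
After op 5 (RCL M1): stack=[11] mem=[0,11,0,0]
After op 6 (RCL M1): stack=[11,11] mem=[0,11,0,0]
After op 7 (RCL M0): stack=[11,11,0] mem=[0,11,0,0]
After op 8 (/): stack=[11,0] mem=[0,11,0,0]
After op 9 (-): stack=[11] mem=[0,11,0,0]
After op 10 (dup): stack=[11,11] mem=[0,11,0,0]
After op 11 (*): stack=[121] mem=[0,11,0,0]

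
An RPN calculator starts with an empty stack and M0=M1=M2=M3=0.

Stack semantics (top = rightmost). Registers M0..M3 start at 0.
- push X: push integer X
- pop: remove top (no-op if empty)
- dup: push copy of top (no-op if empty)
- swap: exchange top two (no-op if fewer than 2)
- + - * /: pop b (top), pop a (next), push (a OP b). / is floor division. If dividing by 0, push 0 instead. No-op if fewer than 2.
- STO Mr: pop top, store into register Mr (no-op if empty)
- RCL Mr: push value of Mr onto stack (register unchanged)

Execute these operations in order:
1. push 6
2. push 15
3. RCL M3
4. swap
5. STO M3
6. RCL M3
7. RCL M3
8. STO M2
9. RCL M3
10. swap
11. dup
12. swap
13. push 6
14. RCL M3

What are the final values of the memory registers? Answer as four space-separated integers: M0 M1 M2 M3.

Answer: 0 0 15 15

Derivation:
After op 1 (push 6): stack=[6] mem=[0,0,0,0]
After op 2 (push 15): stack=[6,15] mem=[0,0,0,0]
After op 3 (RCL M3): stack=[6,15,0] mem=[0,0,0,0]
After op 4 (swap): stack=[6,0,15] mem=[0,0,0,0]
After op 5 (STO M3): stack=[6,0] mem=[0,0,0,15]
After op 6 (RCL M3): stack=[6,0,15] mem=[0,0,0,15]
After op 7 (RCL M3): stack=[6,0,15,15] mem=[0,0,0,15]
After op 8 (STO M2): stack=[6,0,15] mem=[0,0,15,15]
After op 9 (RCL M3): stack=[6,0,15,15] mem=[0,0,15,15]
After op 10 (swap): stack=[6,0,15,15] mem=[0,0,15,15]
After op 11 (dup): stack=[6,0,15,15,15] mem=[0,0,15,15]
After op 12 (swap): stack=[6,0,15,15,15] mem=[0,0,15,15]
After op 13 (push 6): stack=[6,0,15,15,15,6] mem=[0,0,15,15]
After op 14 (RCL M3): stack=[6,0,15,15,15,6,15] mem=[0,0,15,15]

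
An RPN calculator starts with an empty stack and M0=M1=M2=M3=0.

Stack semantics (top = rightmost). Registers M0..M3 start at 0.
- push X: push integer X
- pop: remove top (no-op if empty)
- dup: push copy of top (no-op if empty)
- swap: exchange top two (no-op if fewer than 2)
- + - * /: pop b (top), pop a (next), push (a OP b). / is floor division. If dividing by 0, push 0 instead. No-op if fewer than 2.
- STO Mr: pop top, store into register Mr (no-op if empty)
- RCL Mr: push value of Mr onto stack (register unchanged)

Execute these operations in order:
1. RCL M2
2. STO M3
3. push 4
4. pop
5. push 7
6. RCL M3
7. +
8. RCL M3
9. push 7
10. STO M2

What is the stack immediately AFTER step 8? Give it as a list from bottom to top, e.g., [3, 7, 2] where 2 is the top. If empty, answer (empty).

After op 1 (RCL M2): stack=[0] mem=[0,0,0,0]
After op 2 (STO M3): stack=[empty] mem=[0,0,0,0]
After op 3 (push 4): stack=[4] mem=[0,0,0,0]
After op 4 (pop): stack=[empty] mem=[0,0,0,0]
After op 5 (push 7): stack=[7] mem=[0,0,0,0]
After op 6 (RCL M3): stack=[7,0] mem=[0,0,0,0]
After op 7 (+): stack=[7] mem=[0,0,0,0]
After op 8 (RCL M3): stack=[7,0] mem=[0,0,0,0]

[7, 0]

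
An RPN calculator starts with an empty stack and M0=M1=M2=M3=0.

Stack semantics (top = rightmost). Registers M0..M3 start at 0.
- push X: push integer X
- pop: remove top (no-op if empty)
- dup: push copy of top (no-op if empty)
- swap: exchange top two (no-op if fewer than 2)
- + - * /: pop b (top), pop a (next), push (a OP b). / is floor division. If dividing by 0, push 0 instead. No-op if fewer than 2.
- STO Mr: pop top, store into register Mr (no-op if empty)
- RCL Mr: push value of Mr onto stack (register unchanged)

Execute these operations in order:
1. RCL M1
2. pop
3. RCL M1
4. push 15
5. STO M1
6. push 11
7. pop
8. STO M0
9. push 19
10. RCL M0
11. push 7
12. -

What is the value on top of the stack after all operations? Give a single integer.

Answer: -7

Derivation:
After op 1 (RCL M1): stack=[0] mem=[0,0,0,0]
After op 2 (pop): stack=[empty] mem=[0,0,0,0]
After op 3 (RCL M1): stack=[0] mem=[0,0,0,0]
After op 4 (push 15): stack=[0,15] mem=[0,0,0,0]
After op 5 (STO M1): stack=[0] mem=[0,15,0,0]
After op 6 (push 11): stack=[0,11] mem=[0,15,0,0]
After op 7 (pop): stack=[0] mem=[0,15,0,0]
After op 8 (STO M0): stack=[empty] mem=[0,15,0,0]
After op 9 (push 19): stack=[19] mem=[0,15,0,0]
After op 10 (RCL M0): stack=[19,0] mem=[0,15,0,0]
After op 11 (push 7): stack=[19,0,7] mem=[0,15,0,0]
After op 12 (-): stack=[19,-7] mem=[0,15,0,0]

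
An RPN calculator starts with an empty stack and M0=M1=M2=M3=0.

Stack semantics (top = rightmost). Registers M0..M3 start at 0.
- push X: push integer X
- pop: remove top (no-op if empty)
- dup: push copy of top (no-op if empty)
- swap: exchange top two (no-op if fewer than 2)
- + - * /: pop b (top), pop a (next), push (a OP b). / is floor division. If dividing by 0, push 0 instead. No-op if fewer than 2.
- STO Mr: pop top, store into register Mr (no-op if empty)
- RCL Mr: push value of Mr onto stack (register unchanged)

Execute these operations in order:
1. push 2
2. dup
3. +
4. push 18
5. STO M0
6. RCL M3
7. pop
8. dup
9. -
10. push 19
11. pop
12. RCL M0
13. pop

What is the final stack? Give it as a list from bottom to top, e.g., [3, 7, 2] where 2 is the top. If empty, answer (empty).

Answer: [0]

Derivation:
After op 1 (push 2): stack=[2] mem=[0,0,0,0]
After op 2 (dup): stack=[2,2] mem=[0,0,0,0]
After op 3 (+): stack=[4] mem=[0,0,0,0]
After op 4 (push 18): stack=[4,18] mem=[0,0,0,0]
After op 5 (STO M0): stack=[4] mem=[18,0,0,0]
After op 6 (RCL M3): stack=[4,0] mem=[18,0,0,0]
After op 7 (pop): stack=[4] mem=[18,0,0,0]
After op 8 (dup): stack=[4,4] mem=[18,0,0,0]
After op 9 (-): stack=[0] mem=[18,0,0,0]
After op 10 (push 19): stack=[0,19] mem=[18,0,0,0]
After op 11 (pop): stack=[0] mem=[18,0,0,0]
After op 12 (RCL M0): stack=[0,18] mem=[18,0,0,0]
After op 13 (pop): stack=[0] mem=[18,0,0,0]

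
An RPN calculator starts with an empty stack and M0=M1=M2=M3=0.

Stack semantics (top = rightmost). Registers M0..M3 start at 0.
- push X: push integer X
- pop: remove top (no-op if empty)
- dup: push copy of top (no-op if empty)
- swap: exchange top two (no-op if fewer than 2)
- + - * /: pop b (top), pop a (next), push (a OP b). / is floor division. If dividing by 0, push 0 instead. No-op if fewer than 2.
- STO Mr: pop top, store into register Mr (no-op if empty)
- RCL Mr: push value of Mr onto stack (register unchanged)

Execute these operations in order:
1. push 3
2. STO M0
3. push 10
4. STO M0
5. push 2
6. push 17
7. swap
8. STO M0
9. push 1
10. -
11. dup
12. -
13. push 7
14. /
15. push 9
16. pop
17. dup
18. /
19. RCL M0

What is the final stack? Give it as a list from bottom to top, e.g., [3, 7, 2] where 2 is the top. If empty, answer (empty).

Answer: [0, 2]

Derivation:
After op 1 (push 3): stack=[3] mem=[0,0,0,0]
After op 2 (STO M0): stack=[empty] mem=[3,0,0,0]
After op 3 (push 10): stack=[10] mem=[3,0,0,0]
After op 4 (STO M0): stack=[empty] mem=[10,0,0,0]
After op 5 (push 2): stack=[2] mem=[10,0,0,0]
After op 6 (push 17): stack=[2,17] mem=[10,0,0,0]
After op 7 (swap): stack=[17,2] mem=[10,0,0,0]
After op 8 (STO M0): stack=[17] mem=[2,0,0,0]
After op 9 (push 1): stack=[17,1] mem=[2,0,0,0]
After op 10 (-): stack=[16] mem=[2,0,0,0]
After op 11 (dup): stack=[16,16] mem=[2,0,0,0]
After op 12 (-): stack=[0] mem=[2,0,0,0]
After op 13 (push 7): stack=[0,7] mem=[2,0,0,0]
After op 14 (/): stack=[0] mem=[2,0,0,0]
After op 15 (push 9): stack=[0,9] mem=[2,0,0,0]
After op 16 (pop): stack=[0] mem=[2,0,0,0]
After op 17 (dup): stack=[0,0] mem=[2,0,0,0]
After op 18 (/): stack=[0] mem=[2,0,0,0]
After op 19 (RCL M0): stack=[0,2] mem=[2,0,0,0]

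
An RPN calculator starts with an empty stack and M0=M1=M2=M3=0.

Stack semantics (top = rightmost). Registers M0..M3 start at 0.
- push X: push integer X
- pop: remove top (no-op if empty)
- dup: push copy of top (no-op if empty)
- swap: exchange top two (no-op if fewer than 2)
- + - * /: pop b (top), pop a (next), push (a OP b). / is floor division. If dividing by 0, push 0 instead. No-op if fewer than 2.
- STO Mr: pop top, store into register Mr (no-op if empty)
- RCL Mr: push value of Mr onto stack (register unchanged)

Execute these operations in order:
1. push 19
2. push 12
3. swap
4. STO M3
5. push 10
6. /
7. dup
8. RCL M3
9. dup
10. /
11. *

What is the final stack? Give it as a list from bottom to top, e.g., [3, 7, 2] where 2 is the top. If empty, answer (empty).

Answer: [1, 1]

Derivation:
After op 1 (push 19): stack=[19] mem=[0,0,0,0]
After op 2 (push 12): stack=[19,12] mem=[0,0,0,0]
After op 3 (swap): stack=[12,19] mem=[0,0,0,0]
After op 4 (STO M3): stack=[12] mem=[0,0,0,19]
After op 5 (push 10): stack=[12,10] mem=[0,0,0,19]
After op 6 (/): stack=[1] mem=[0,0,0,19]
After op 7 (dup): stack=[1,1] mem=[0,0,0,19]
After op 8 (RCL M3): stack=[1,1,19] mem=[0,0,0,19]
After op 9 (dup): stack=[1,1,19,19] mem=[0,0,0,19]
After op 10 (/): stack=[1,1,1] mem=[0,0,0,19]
After op 11 (*): stack=[1,1] mem=[0,0,0,19]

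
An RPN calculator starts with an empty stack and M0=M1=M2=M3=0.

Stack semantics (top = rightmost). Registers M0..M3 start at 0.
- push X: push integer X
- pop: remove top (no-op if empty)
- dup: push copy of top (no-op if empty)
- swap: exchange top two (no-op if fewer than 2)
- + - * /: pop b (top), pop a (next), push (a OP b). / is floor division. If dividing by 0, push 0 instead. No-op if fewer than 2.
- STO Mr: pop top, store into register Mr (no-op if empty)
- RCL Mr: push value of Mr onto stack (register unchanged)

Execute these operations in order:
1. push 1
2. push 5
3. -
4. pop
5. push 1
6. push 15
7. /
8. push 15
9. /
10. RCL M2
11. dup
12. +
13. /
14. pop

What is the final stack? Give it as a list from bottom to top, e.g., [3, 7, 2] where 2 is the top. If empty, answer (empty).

After op 1 (push 1): stack=[1] mem=[0,0,0,0]
After op 2 (push 5): stack=[1,5] mem=[0,0,0,0]
After op 3 (-): stack=[-4] mem=[0,0,0,0]
After op 4 (pop): stack=[empty] mem=[0,0,0,0]
After op 5 (push 1): stack=[1] mem=[0,0,0,0]
After op 6 (push 15): stack=[1,15] mem=[0,0,0,0]
After op 7 (/): stack=[0] mem=[0,0,0,0]
After op 8 (push 15): stack=[0,15] mem=[0,0,0,0]
After op 9 (/): stack=[0] mem=[0,0,0,0]
After op 10 (RCL M2): stack=[0,0] mem=[0,0,0,0]
After op 11 (dup): stack=[0,0,0] mem=[0,0,0,0]
After op 12 (+): stack=[0,0] mem=[0,0,0,0]
After op 13 (/): stack=[0] mem=[0,0,0,0]
After op 14 (pop): stack=[empty] mem=[0,0,0,0]

Answer: (empty)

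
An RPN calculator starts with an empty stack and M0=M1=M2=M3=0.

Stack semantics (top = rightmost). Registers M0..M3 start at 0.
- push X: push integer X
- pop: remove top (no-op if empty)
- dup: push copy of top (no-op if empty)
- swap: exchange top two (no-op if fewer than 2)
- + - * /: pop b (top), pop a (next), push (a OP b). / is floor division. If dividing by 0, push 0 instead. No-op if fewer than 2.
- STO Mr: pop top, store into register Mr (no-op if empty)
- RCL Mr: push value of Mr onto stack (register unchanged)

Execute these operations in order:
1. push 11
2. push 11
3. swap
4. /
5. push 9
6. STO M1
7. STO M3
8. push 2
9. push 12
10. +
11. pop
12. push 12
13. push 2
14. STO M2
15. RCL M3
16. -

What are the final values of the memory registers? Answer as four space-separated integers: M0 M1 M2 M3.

After op 1 (push 11): stack=[11] mem=[0,0,0,0]
After op 2 (push 11): stack=[11,11] mem=[0,0,0,0]
After op 3 (swap): stack=[11,11] mem=[0,0,0,0]
After op 4 (/): stack=[1] mem=[0,0,0,0]
After op 5 (push 9): stack=[1,9] mem=[0,0,0,0]
After op 6 (STO M1): stack=[1] mem=[0,9,0,0]
After op 7 (STO M3): stack=[empty] mem=[0,9,0,1]
After op 8 (push 2): stack=[2] mem=[0,9,0,1]
After op 9 (push 12): stack=[2,12] mem=[0,9,0,1]
After op 10 (+): stack=[14] mem=[0,9,0,1]
After op 11 (pop): stack=[empty] mem=[0,9,0,1]
After op 12 (push 12): stack=[12] mem=[0,9,0,1]
After op 13 (push 2): stack=[12,2] mem=[0,9,0,1]
After op 14 (STO M2): stack=[12] mem=[0,9,2,1]
After op 15 (RCL M3): stack=[12,1] mem=[0,9,2,1]
After op 16 (-): stack=[11] mem=[0,9,2,1]

Answer: 0 9 2 1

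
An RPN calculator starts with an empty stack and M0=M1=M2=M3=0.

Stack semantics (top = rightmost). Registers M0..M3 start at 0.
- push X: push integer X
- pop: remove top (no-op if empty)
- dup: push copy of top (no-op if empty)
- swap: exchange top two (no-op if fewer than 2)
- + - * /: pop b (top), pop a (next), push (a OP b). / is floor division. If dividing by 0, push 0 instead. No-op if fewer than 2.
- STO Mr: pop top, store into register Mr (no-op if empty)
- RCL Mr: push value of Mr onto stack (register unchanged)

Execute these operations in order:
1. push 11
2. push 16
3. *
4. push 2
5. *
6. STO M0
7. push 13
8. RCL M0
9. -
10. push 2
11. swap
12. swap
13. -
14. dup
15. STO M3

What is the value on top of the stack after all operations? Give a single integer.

After op 1 (push 11): stack=[11] mem=[0,0,0,0]
After op 2 (push 16): stack=[11,16] mem=[0,0,0,0]
After op 3 (*): stack=[176] mem=[0,0,0,0]
After op 4 (push 2): stack=[176,2] mem=[0,0,0,0]
After op 5 (*): stack=[352] mem=[0,0,0,0]
After op 6 (STO M0): stack=[empty] mem=[352,0,0,0]
After op 7 (push 13): stack=[13] mem=[352,0,0,0]
After op 8 (RCL M0): stack=[13,352] mem=[352,0,0,0]
After op 9 (-): stack=[-339] mem=[352,0,0,0]
After op 10 (push 2): stack=[-339,2] mem=[352,0,0,0]
After op 11 (swap): stack=[2,-339] mem=[352,0,0,0]
After op 12 (swap): stack=[-339,2] mem=[352,0,0,0]
After op 13 (-): stack=[-341] mem=[352,0,0,0]
After op 14 (dup): stack=[-341,-341] mem=[352,0,0,0]
After op 15 (STO M3): stack=[-341] mem=[352,0,0,-341]

Answer: -341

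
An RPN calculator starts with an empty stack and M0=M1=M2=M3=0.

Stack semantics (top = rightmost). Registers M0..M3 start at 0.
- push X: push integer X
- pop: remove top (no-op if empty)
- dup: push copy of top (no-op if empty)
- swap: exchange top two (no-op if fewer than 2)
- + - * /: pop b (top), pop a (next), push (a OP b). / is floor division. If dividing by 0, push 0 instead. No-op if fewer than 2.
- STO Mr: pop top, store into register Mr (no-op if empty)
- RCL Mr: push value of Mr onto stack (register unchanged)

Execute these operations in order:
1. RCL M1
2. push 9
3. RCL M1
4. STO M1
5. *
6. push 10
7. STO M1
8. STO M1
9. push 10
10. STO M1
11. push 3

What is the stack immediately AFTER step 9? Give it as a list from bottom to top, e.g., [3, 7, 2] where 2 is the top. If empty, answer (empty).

After op 1 (RCL M1): stack=[0] mem=[0,0,0,0]
After op 2 (push 9): stack=[0,9] mem=[0,0,0,0]
After op 3 (RCL M1): stack=[0,9,0] mem=[0,0,0,0]
After op 4 (STO M1): stack=[0,9] mem=[0,0,0,0]
After op 5 (*): stack=[0] mem=[0,0,0,0]
After op 6 (push 10): stack=[0,10] mem=[0,0,0,0]
After op 7 (STO M1): stack=[0] mem=[0,10,0,0]
After op 8 (STO M1): stack=[empty] mem=[0,0,0,0]
After op 9 (push 10): stack=[10] mem=[0,0,0,0]

[10]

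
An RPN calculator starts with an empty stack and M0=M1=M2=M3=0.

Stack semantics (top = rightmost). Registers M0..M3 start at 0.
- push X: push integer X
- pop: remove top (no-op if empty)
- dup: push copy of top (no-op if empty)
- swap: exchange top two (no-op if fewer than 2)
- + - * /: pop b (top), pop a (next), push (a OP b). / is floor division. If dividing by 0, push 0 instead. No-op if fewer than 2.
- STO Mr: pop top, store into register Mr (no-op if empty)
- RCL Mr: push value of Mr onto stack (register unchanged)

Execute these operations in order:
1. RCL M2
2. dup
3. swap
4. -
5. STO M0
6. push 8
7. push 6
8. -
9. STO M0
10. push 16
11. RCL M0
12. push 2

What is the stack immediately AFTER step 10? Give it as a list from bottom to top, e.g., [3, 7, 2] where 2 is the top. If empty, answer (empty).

After op 1 (RCL M2): stack=[0] mem=[0,0,0,0]
After op 2 (dup): stack=[0,0] mem=[0,0,0,0]
After op 3 (swap): stack=[0,0] mem=[0,0,0,0]
After op 4 (-): stack=[0] mem=[0,0,0,0]
After op 5 (STO M0): stack=[empty] mem=[0,0,0,0]
After op 6 (push 8): stack=[8] mem=[0,0,0,0]
After op 7 (push 6): stack=[8,6] mem=[0,0,0,0]
After op 8 (-): stack=[2] mem=[0,0,0,0]
After op 9 (STO M0): stack=[empty] mem=[2,0,0,0]
After op 10 (push 16): stack=[16] mem=[2,0,0,0]

[16]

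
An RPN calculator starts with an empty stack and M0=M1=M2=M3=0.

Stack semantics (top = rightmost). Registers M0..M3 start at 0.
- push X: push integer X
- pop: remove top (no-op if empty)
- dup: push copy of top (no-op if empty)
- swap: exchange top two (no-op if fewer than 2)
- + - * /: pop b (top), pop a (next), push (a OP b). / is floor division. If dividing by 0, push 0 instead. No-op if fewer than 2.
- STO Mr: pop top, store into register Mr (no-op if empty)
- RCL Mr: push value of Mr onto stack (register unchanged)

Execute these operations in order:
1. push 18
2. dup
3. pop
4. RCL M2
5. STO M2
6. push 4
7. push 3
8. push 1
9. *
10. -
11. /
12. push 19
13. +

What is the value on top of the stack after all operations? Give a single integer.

After op 1 (push 18): stack=[18] mem=[0,0,0,0]
After op 2 (dup): stack=[18,18] mem=[0,0,0,0]
After op 3 (pop): stack=[18] mem=[0,0,0,0]
After op 4 (RCL M2): stack=[18,0] mem=[0,0,0,0]
After op 5 (STO M2): stack=[18] mem=[0,0,0,0]
After op 6 (push 4): stack=[18,4] mem=[0,0,0,0]
After op 7 (push 3): stack=[18,4,3] mem=[0,0,0,0]
After op 8 (push 1): stack=[18,4,3,1] mem=[0,0,0,0]
After op 9 (*): stack=[18,4,3] mem=[0,0,0,0]
After op 10 (-): stack=[18,1] mem=[0,0,0,0]
After op 11 (/): stack=[18] mem=[0,0,0,0]
After op 12 (push 19): stack=[18,19] mem=[0,0,0,0]
After op 13 (+): stack=[37] mem=[0,0,0,0]

Answer: 37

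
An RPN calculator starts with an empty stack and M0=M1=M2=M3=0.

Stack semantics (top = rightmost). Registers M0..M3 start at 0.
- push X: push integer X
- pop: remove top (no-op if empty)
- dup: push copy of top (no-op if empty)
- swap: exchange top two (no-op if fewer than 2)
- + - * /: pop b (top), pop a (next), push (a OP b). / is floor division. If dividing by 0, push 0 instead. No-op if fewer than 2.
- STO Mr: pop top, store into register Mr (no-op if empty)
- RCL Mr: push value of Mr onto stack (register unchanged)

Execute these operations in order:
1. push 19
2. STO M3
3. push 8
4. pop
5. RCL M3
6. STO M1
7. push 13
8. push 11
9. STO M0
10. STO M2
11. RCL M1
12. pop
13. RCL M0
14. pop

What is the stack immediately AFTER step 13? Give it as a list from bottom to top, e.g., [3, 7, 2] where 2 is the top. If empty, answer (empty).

After op 1 (push 19): stack=[19] mem=[0,0,0,0]
After op 2 (STO M3): stack=[empty] mem=[0,0,0,19]
After op 3 (push 8): stack=[8] mem=[0,0,0,19]
After op 4 (pop): stack=[empty] mem=[0,0,0,19]
After op 5 (RCL M3): stack=[19] mem=[0,0,0,19]
After op 6 (STO M1): stack=[empty] mem=[0,19,0,19]
After op 7 (push 13): stack=[13] mem=[0,19,0,19]
After op 8 (push 11): stack=[13,11] mem=[0,19,0,19]
After op 9 (STO M0): stack=[13] mem=[11,19,0,19]
After op 10 (STO M2): stack=[empty] mem=[11,19,13,19]
After op 11 (RCL M1): stack=[19] mem=[11,19,13,19]
After op 12 (pop): stack=[empty] mem=[11,19,13,19]
After op 13 (RCL M0): stack=[11] mem=[11,19,13,19]

[11]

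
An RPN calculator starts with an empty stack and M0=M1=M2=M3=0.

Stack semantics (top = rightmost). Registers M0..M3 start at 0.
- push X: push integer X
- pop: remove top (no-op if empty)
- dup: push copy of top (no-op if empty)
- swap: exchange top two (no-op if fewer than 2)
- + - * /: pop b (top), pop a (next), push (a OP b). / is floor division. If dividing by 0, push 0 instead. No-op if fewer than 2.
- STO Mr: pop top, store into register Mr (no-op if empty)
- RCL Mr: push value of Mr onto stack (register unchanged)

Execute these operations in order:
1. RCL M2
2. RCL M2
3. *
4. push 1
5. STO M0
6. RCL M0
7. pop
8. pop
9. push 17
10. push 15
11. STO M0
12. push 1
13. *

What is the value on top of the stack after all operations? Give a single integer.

After op 1 (RCL M2): stack=[0] mem=[0,0,0,0]
After op 2 (RCL M2): stack=[0,0] mem=[0,0,0,0]
After op 3 (*): stack=[0] mem=[0,0,0,0]
After op 4 (push 1): stack=[0,1] mem=[0,0,0,0]
After op 5 (STO M0): stack=[0] mem=[1,0,0,0]
After op 6 (RCL M0): stack=[0,1] mem=[1,0,0,0]
After op 7 (pop): stack=[0] mem=[1,0,0,0]
After op 8 (pop): stack=[empty] mem=[1,0,0,0]
After op 9 (push 17): stack=[17] mem=[1,0,0,0]
After op 10 (push 15): stack=[17,15] mem=[1,0,0,0]
After op 11 (STO M0): stack=[17] mem=[15,0,0,0]
After op 12 (push 1): stack=[17,1] mem=[15,0,0,0]
After op 13 (*): stack=[17] mem=[15,0,0,0]

Answer: 17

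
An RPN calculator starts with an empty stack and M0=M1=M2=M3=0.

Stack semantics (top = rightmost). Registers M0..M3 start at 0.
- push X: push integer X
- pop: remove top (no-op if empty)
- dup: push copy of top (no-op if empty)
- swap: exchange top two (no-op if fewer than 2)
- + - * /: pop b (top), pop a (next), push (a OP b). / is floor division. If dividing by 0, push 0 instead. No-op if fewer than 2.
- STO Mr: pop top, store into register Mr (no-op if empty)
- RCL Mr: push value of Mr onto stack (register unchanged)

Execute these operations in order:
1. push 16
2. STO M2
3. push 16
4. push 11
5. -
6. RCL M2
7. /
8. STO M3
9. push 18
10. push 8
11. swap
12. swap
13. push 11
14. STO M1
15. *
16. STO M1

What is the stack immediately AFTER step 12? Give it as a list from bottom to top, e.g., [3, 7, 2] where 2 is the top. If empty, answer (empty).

After op 1 (push 16): stack=[16] mem=[0,0,0,0]
After op 2 (STO M2): stack=[empty] mem=[0,0,16,0]
After op 3 (push 16): stack=[16] mem=[0,0,16,0]
After op 4 (push 11): stack=[16,11] mem=[0,0,16,0]
After op 5 (-): stack=[5] mem=[0,0,16,0]
After op 6 (RCL M2): stack=[5,16] mem=[0,0,16,0]
After op 7 (/): stack=[0] mem=[0,0,16,0]
After op 8 (STO M3): stack=[empty] mem=[0,0,16,0]
After op 9 (push 18): stack=[18] mem=[0,0,16,0]
After op 10 (push 8): stack=[18,8] mem=[0,0,16,0]
After op 11 (swap): stack=[8,18] mem=[0,0,16,0]
After op 12 (swap): stack=[18,8] mem=[0,0,16,0]

[18, 8]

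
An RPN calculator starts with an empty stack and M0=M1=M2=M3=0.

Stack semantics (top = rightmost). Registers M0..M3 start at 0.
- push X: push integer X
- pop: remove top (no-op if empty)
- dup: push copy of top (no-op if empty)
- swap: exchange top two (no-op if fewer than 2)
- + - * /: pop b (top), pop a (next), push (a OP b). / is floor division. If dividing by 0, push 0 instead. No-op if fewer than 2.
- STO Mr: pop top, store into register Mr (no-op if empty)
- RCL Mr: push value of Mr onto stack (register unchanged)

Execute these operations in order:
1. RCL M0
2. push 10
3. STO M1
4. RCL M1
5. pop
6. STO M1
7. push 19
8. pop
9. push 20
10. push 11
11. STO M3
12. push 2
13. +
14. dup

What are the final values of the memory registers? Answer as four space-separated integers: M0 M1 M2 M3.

Answer: 0 0 0 11

Derivation:
After op 1 (RCL M0): stack=[0] mem=[0,0,0,0]
After op 2 (push 10): stack=[0,10] mem=[0,0,0,0]
After op 3 (STO M1): stack=[0] mem=[0,10,0,0]
After op 4 (RCL M1): stack=[0,10] mem=[0,10,0,0]
After op 5 (pop): stack=[0] mem=[0,10,0,0]
After op 6 (STO M1): stack=[empty] mem=[0,0,0,0]
After op 7 (push 19): stack=[19] mem=[0,0,0,0]
After op 8 (pop): stack=[empty] mem=[0,0,0,0]
After op 9 (push 20): stack=[20] mem=[0,0,0,0]
After op 10 (push 11): stack=[20,11] mem=[0,0,0,0]
After op 11 (STO M3): stack=[20] mem=[0,0,0,11]
After op 12 (push 2): stack=[20,2] mem=[0,0,0,11]
After op 13 (+): stack=[22] mem=[0,0,0,11]
After op 14 (dup): stack=[22,22] mem=[0,0,0,11]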